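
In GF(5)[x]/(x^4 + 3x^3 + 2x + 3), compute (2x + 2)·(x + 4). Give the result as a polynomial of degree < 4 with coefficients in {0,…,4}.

Multiply in GF(5)[x]: (2x + 2)·(x + 4) = 2x^2 + 3.
Reduced: 2x^2 + 3.

2x^2 + 3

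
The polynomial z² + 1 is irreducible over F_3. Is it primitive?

Write f(z) = z² + 1.
|GF(3^2)^×| = 3^2 − 1 = 8. Prime factorization: 8 = 2^3.
f is primitive ⇔ z has order 8 in GF(3)[z]/(f), i.e. z^(8/q) ≠ 1 for each prime q | 8.
z^(4) mod f = 1
Since z^(4) = 1, the order of z divides 4 < 8; not primitive.

No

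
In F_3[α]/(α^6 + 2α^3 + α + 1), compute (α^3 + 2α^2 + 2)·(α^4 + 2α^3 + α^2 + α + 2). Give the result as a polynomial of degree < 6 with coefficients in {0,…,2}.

2α^5 + 2α^2

Multiply in F_3[α]: (α^3 + 2α^2 + 2)·(α^4 + 2α^3 + α^2 + α + 2) = α^7 + α^6 + 2α^5 + 2α^4 + 2α^3 + 2α + 1.
Reduce using α^6 ≡ α^3 + 2α + 2 (mod α^6 + 2α^3 + α + 1).
Reduced: 2α^5 + 2α^2.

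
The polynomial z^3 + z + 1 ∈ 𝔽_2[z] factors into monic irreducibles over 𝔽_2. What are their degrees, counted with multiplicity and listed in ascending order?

3

Write h(z) = z^3 + z + 1.
Roots in 𝔽_2: h(0) = 1; h(1) = 1.
Complete factorization: h(z) = (z^3 + z + 1).
Factor degrees with multiplicity: 3 = 3.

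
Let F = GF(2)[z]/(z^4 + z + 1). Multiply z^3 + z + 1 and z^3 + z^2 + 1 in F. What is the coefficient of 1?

0

Multiply in GF(2)[z]: (z^3 + z + 1)·(z^3 + z^2 + 1) = z^6 + z^5 + z^4 + z^3 + z^2 + z + 1.
Reduce using z^4 ≡ z + 1 (mod z^4 + z + 1).
Reduced: z^2 + z.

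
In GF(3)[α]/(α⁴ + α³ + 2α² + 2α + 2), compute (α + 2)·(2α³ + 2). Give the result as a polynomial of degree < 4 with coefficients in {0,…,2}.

Multiply in GF(3)[α]: (α + 2)·(2α³ + 2) = 2α⁴ + α³ + 2α + 1.
Reduce using α⁴ ≡ 2α³ + α² + α + 1 (mod α⁴ + α³ + 2α² + 2α + 2).
Reduced: 2α³ + 2α² + α.

2α^3 + 2α^2 + α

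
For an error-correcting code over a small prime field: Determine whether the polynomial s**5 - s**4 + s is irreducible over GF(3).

No

Write P(s) = s**5 - s**4 + s.
Check for roots in GF(3): P(0) = 0 → root; P(1) = 1; P(2) = 0 → root.
P(0) = 0, so (s) divides P(s); P is reducible.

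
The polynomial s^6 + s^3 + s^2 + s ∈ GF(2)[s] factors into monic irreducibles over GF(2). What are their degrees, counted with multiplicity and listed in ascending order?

1, 1, 1, 3

Write f(s) = s^6 + s^3 + s^2 + s.
Roots in GF(2): f(0) = 0 → root; f(1) = 0 → root.
Linear factors from roots: (s), (s + 1).
Complete factorization: f(s) = (s)·(s + 1)^2·(s^3 + s + 1).
Factor degrees with multiplicity: 1 + 1 + 1 + 3 = 6.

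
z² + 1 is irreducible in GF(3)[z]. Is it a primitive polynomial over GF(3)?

Write f(z) = z² + 1.
|GF(3^2)^×| = 3^2 − 1 = 8. Prime factorization: 8 = 2^3.
f is primitive ⇔ z has order 8 in GF(3)[z]/(f), i.e. z^(8/q) ≠ 1 for each prime q | 8.
z^(4) mod f = 1
Since z^(4) = 1, the order of z divides 4 < 8; not primitive.

No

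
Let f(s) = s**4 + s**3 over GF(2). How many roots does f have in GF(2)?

2

Evaluate at each of the 2 elements of GF(2):
f(0) = 0 → root; f(1) = 0 → root.
Roots: {0, 1}.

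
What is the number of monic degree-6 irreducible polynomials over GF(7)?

The number of monic irreducibles of degree 6 over GF(7) is (1/6)·Σ_{d∣6} μ(6/d) 7^d.
Divisors of 6: 1, 2, 3, 6; μ(6/d) for each: 1, -1, -1, 1.
Σ = 7^1 − 7^2 − 7^3 + 7^6 = 117264.
N = 117264/6 = 19544.

19544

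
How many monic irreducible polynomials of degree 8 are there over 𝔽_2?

30

By the necklace-counting formula, N_2(8) = (1/8) Σ_{d|8} μ(8/d)·2^d.
Divisors of 8: 1, 2, 4, 8; μ(8/d) for each: 0, 0, -1, 1.
Σ = − 2^4 + 2^8 = 240.
N = 240/8 = 30.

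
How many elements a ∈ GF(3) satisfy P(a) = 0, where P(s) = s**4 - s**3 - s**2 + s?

3

Evaluate at each of the 3 elements of GF(3):
P(0) = 0 → root; P(1) = 0 → root; P(2) = 0 → root.
Roots: {0, 1, 2}.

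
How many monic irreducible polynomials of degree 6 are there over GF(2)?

9

By the necklace-counting formula, N_2(6) = (1/6) Σ_{d|6} μ(6/d)·2^d.
Divisors of 6: 1, 2, 3, 6; μ(6/d) for each: 1, -1, -1, 1.
Σ = 2^1 − 2^2 − 2^3 + 2^6 = 54.
N = 54/6 = 9.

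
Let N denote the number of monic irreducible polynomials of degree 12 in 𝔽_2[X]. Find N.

x^(2^12) − x is the product of all monic irreducibles of degree dividing 12; Möbius inversion gives N = (1/12) Σ μ(12/d)·2^d.
Divisors of 12: 1, 2, 3, 4, 6, 12; μ(12/d) for each: 0, 1, 0, -1, -1, 1.
Σ = 2^2 − 2^4 − 2^6 + 2^12 = 4020.
N = 4020/12 = 335.

335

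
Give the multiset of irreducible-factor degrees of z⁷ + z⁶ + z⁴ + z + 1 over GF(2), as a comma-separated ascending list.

Write h(z) = z⁷ + z⁶ + z⁴ + z + 1.
Roots in GF(2): h(0) = 1; h(1) = 1.
Complete factorization: h(z) = (z⁷ + z⁶ + z⁴ + z + 1).
Factor degrees with multiplicity: 7 = 7.

7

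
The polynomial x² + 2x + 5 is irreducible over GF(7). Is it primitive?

Write f(x) = x² + 2x + 5.
|GF(7^2)^×| = 7^2 − 1 = 48. Prime factorization: 48 = 2^4·3.
f is primitive ⇔ x has order 48 in GF(7)[x]/(f), i.e. x^(48/q) ≠ 1 for each prime q | 48.
x^(24) mod f = 6.
x^(16) mod f = 4.
None equal 1, so x has full order 48; f is primitive.

Yes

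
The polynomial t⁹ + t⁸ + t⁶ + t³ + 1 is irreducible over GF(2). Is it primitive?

No

Write f(t) = t⁹ + t⁸ + t⁶ + t³ + 1.
|GF(2^9)^×| = 2^9 − 1 = 511. Prime factorization: 511 = 7·73.
f is primitive ⇔ t has order 511 in GF(2)[t]/(f), i.e. t^(511/q) ≠ 1 for each prime q | 511.
t^(73) mod f = 1
t^(7) mod f = t⁷.
Since t^(73) = 1, the order of t divides 73 < 511; not primitive.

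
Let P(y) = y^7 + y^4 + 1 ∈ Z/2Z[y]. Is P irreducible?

Yes

Check for roots in Z/2Z: P(0) = 1; P(1) = 1.
No roots, so no linear factors.
Monic irreducibles of degree 2 over GF(2): y^2 + y + 1.
None of them divide P (all give nonzero remainder).
Monic irreducibles of degree 3 over GF(2): y^3 + y + 1, y^3 + y^2 + 1.
None of them divide P (all give nonzero remainder).
No irreducible factor of degree ≤ 3 exists, so P is irreducible over GF(2).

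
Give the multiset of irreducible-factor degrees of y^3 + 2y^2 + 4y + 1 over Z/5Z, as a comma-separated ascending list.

1, 2

Write g(y) = y^3 + 2y^2 + 4y + 1.
Roots in Z/5Z: g(0) = 1; g(1) = 3; g(2) = 0 → root; g(3) = 3; g(4) = 3.
Linear factors from roots: (y + 3).
Complete factorization: g(y) = (y + 3)·(y^2 + 4y + 2).
Factor degrees with multiplicity: 1 + 2 = 3.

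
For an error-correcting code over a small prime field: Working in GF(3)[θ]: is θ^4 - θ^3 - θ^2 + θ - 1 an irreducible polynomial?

Write g(θ) = θ^4 - θ^3 - θ^2 + θ - 1.
Check for roots in GF(3): g(0) = 2; g(1) = 2; g(2) = 2.
No roots, so no linear factors.
Monic irreducibles of degree 2 over GF(3): θ^2 + 1, θ^2 + θ - 1, θ^2 - θ - 1.
None of them divide g (all give nonzero remainder).
No irreducible factor of degree ≤ 2 exists, so g is irreducible over GF(3).

Yes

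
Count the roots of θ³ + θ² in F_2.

Write g(θ) = θ³ + θ².
Evaluate at each of the 2 elements of F_2:
g(0) = 0 → root; g(1) = 0 → root.
Roots: {0, 1}.

2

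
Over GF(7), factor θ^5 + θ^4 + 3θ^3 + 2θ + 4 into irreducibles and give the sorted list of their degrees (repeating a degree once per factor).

1, 4

Write g(θ) = θ^5 + θ^4 + 3θ^3 + 2θ + 4.
Linear factors from roots: (θ + 3).
Complete factorization: g(θ) = (θ + 3)·(θ^4 + 5θ^3 + 2θ^2 + θ + 6).
Factor degrees with multiplicity: 1 + 4 = 5.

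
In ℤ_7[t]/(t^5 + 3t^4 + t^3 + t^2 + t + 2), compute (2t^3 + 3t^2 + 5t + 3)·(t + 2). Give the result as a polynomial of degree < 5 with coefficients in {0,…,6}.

2t^4 + 4t^2 + 6t + 6

Multiply in ℤ_7[t]: (2t^3 + 3t^2 + 5t + 3)·(t + 2) = 2t^4 + 4t^2 + 6t + 6.
Reduced: 2t^4 + 4t^2 + 6t + 6.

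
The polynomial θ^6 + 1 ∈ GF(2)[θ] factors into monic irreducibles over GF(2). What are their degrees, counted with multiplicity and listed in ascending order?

Write h(θ) = θ^6 + 1.
Roots in GF(2): h(0) = 1; h(1) = 0 → root.
Linear factors from roots: (θ + 1).
Complete factorization: h(θ) = (θ + 1)^2·(θ^2 + θ + 1)^2.
Factor degrees with multiplicity: 1 + 1 + 2 + 2 = 6.

1, 1, 2, 2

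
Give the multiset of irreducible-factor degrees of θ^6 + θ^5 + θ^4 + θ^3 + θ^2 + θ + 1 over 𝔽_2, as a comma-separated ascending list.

3, 3

Write f(θ) = θ^6 + θ^5 + θ^4 + θ^3 + θ^2 + θ + 1.
Roots in 𝔽_2: f(0) = 1; f(1) = 1.
Complete factorization: f(θ) = (θ^3 + θ + 1)·(θ^3 + θ^2 + 1).
Factor degrees with multiplicity: 3 + 3 = 6.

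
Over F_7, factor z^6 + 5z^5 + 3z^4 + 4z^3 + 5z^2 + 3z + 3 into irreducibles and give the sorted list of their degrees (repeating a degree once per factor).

Write g(z) = z^6 + 5z^5 + 3z^4 + 4z^3 + 5z^2 + 3z + 3.
Linear factors from roots: (z + 4), (z + 2), (z + 1).
Complete factorization: g(z) = (z + 1)·(z + 2)·(z + 4)^2·(z^2 + z + 6).
Factor degrees with multiplicity: 1 + 1 + 1 + 1 + 2 = 6.

1, 1, 1, 1, 2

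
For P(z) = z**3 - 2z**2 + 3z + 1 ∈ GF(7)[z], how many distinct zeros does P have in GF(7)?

Evaluate at each of the 7 elements of GF(7):
P(0) = 1; P(1) = 3; P(2) = 0 → root; P(3) = 5; P(4) = 3; P(5) = 0 → root; P(6) = 2.
Roots: {2, 5}.

2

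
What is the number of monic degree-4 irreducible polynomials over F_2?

By the necklace-counting formula, N_2(4) = (1/4) Σ_{d|4} μ(4/d)·2^d.
Divisors of 4: 1, 2, 4; μ(4/d) for each: 0, -1, 1.
Σ = − 2^2 + 2^4 = 12.
N = 12/4 = 3.

3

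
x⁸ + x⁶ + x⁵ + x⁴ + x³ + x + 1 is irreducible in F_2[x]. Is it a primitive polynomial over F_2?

No

Write f(x) = x⁸ + x⁶ + x⁵ + x⁴ + x³ + x + 1.
|GF(2^8)^×| = 2^8 − 1 = 255. Prime factorization: 255 = 3·5·17.
f is primitive ⇔ x has order 255 in GF(2)[x]/(f), i.e. x^(255/q) ≠ 1 for each prime q | 255.
x^(85) mod f = 1
x^(51) mod f = x⁶ + x⁵ + x⁴ + x³.
x^(15) mod f = x⁷ + x⁵ + x⁴ + x³ + x².
Since x^(85) = 1, the order of x divides 85 < 255; not primitive.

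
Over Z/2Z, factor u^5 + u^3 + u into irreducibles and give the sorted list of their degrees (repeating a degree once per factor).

Write f(u) = u^5 + u^3 + u.
Roots in Z/2Z: f(0) = 0 → root; f(1) = 1.
Linear factors from roots: (u).
Complete factorization: f(u) = (u)·(u^2 + u + 1)^2.
Factor degrees with multiplicity: 1 + 2 + 2 = 5.

1, 2, 2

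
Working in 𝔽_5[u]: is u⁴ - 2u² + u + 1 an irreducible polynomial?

Write m(u) = u⁴ - 2u² + u + 1.
Check for roots in 𝔽_5: m(0) = 1; m(1) = 1; m(2) = 1; m(3) = 2; m(4) = 4.
No roots, so no linear factors.
Degree-2 irreducible divisors: test the 10 monic irreducibles of degree 2 over GF(5).
None of them divide m (all give nonzero remainder).
No irreducible factor of degree ≤ 2 exists, so m is irreducible over GF(5).

Yes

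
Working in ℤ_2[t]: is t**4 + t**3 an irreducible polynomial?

No

Write m(t) = t**4 + t**3.
Check for roots in ℤ_2: m(0) = 0 → root; m(1) = 0 → root.
m(0) = 0, so (t) divides m(t); m is reducible.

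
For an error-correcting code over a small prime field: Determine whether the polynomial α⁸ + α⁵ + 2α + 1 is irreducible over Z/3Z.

Yes

Write h(α) = α⁸ + α⁵ + 2α + 1.
Check for roots in Z/3Z: h(0) = 1; h(1) = 2; h(2) = 2.
No roots, so no linear factors.
Monic irreducibles of degree 2 over GF(3): α² + 1, α² + α + 2, α² + 2α + 2.
None of them divide h (all give nonzero remainder).
Degree-3 irreducible divisors: test the 8 monic irreducibles of degree 3 over GF(3).
None of them divide h (all give nonzero remainder).
Degree-4 irreducible divisors: test the 18 monic irreducibles of degree 4 over GF(3).
None of them divide h (all give nonzero remainder).
No irreducible factor of degree ≤ 4 exists, so h is irreducible over GF(3).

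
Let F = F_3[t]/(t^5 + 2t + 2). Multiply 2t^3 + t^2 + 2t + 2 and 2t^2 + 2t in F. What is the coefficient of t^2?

Multiply in F_3[t]: (2t^3 + t^2 + 2t + 2)·(2t^2 + 2t) = t^5 + 2t^2 + t.
Reduce using t^5 ≡ t + 1 (mod t^5 + 2t + 2).
Reduced: 2t^2 + 2t + 1.

2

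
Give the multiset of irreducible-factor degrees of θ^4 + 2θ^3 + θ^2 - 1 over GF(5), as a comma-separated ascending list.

1, 1, 2

Write g(θ) = θ^4 + 2θ^3 + θ^2 - 1.
Roots in GF(5): g(0) = 4; g(1) = 3; g(2) = 0 → root; g(3) = 3; g(4) = 4.
Linear factors from roots: (θ - 2).
Complete factorization: g(θ) = (θ - 2)^2·(θ^2 + θ + 1).
Factor degrees with multiplicity: 1 + 1 + 2 = 4.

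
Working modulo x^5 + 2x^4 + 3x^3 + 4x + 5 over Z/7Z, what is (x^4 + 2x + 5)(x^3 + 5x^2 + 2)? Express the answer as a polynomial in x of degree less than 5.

Multiply in Z/7Z[x]: (x^4 + 2x + 5)·(x^3 + 5x^2 + 2) = x^7 + 5x^6 + 4x^4 + x^3 + 4x^2 + 4x + 3.
Reduce using x^5 ≡ 5x^4 + 4x^3 + 3x + 2 (mod x^5 + 2x^4 + 3x^3 + 4x + 5).
Reduced: 6x^4 + 3x^3 + x^2 + 4x + 6.

6x^4 + 3x^3 + x^2 + 4x + 6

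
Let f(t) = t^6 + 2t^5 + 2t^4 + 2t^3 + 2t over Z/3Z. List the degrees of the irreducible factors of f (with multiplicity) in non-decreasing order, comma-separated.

1, 1, 1, 3

Roots in Z/3Z: f(0) = 0 → root; f(1) = 0 → root; f(2) = 0 → root.
Linear factors from roots: (t), (t + 2), (t + 1).
Complete factorization: f(t) = (t)·(t + 1)·(t + 2)·(t^3 + 2t^2 + 1).
Factor degrees with multiplicity: 1 + 1 + 1 + 3 = 6.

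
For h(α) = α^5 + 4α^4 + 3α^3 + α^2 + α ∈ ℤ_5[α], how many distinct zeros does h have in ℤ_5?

4

Evaluate at each of the 5 elements of ℤ_5:
h(0) = 0 → root; h(1) = 0 → root; h(2) = 1; h(3) = 0 → root; h(4) = 0 → root.
Roots: {0, 1, 3, 4}.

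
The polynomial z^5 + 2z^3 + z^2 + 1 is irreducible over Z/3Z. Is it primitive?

Yes

Write f(z) = z^5 + 2z^3 + z^2 + 1.
|GF(3^5)^×| = 3^5 − 1 = 242. Prime factorization: 242 = 2·11^2.
f is primitive ⇔ z has order 242 in GF(3)[z]/(f), i.e. z^(242/q) ≠ 1 for each prime q | 242.
z^(121) mod f = 2.
z^(22) mod f = z^2 + 2z + 2.
None equal 1, so z has full order 242; f is primitive.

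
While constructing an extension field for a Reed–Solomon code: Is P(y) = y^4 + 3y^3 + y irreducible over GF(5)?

Check for roots in GF(5): P(0) = 0 → root; P(1) = 0 → root; P(2) = 2; P(3) = 0 → root; P(4) = 2.
P(0) = 0, so (y) divides P(y); P is reducible.

No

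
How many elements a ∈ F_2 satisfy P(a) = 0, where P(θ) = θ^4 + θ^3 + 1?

Evaluate at each of the 2 elements of F_2:
P(0) = 1; P(1) = 1.
No element is a root.

0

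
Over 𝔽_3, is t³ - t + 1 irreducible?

Write g(t) = t³ - t + 1.
Check for roots in 𝔽_3: g(0) = 1; g(1) = 1; g(2) = 1.
No roots. A degree-3 polynomial over a field with no linear factor is irreducible.

Yes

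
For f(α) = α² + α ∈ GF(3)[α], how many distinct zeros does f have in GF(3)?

Evaluate at each of the 3 elements of GF(3):
f(0) = 0 → root; f(1) = 2; f(2) = 0 → root.
Roots: {0, 2}.

2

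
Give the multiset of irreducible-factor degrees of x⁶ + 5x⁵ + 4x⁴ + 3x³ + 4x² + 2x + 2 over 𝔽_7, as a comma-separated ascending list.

1, 1, 2, 2

Write h(x) = x⁶ + 5x⁵ + 4x⁴ + 3x³ + 4x² + 2x + 2.
Linear factors from roots: (x + 6), (x + 2).
Complete factorization: h(x) = (x + 2)·(x + 6)·(x² + 4)·(x² + 4x + 5).
Factor degrees with multiplicity: 1 + 1 + 2 + 2 = 6.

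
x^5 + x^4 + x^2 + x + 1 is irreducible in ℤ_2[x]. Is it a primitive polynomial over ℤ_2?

Write f(x) = x^5 + x^4 + x^2 + x + 1.
|GF(2^5)^×| = 2^5 − 1 = 31. Prime factorization: 31 = 31.
f is primitive ⇔ x has order 31 in GF(2)[x]/(f), i.e. x^(31/q) ≠ 1 for each prime q | 31.
x^(1) mod f = x.
None equal 1, so x has full order 31; f is primitive.

Yes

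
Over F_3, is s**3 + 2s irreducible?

Write g(s) = s**3 + 2s.
Check for roots in F_3: g(0) = 0 → root; g(1) = 0 → root; g(2) = 0 → root.
g(0) = 0, so (s) divides g(s); g is reducible.

No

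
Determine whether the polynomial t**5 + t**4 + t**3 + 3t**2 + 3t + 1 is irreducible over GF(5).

Write f(t) = t**5 + t**4 + t**3 + 3t**2 + 3t + 1.
Check for roots in GF(5): f(0) = 1; f(1) = 0 → root; f(2) = 0 → root; f(3) = 3; f(4) = 0 → root.
f(1) = 0, so (t − 1) divides f(t); f is reducible.

No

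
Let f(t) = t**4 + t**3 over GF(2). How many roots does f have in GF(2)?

Evaluate at each of the 2 elements of GF(2):
f(0) = 0 → root; f(1) = 0 → root.
Roots: {0, 1}.

2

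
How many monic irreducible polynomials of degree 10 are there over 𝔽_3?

By the necklace-counting formula, N_3(10) = (1/10) Σ_{d|10} μ(10/d)·3^d.
Divisors of 10: 1, 2, 5, 10; μ(10/d) for each: 1, -1, -1, 1.
Σ = 3^1 − 3^2 − 3^5 + 3^10 = 58800.
N = 58800/10 = 5880.

5880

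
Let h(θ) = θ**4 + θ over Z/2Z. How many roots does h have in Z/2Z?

Evaluate at each of the 2 elements of Z/2Z:
h(0) = 0 → root; h(1) = 0 → root.
Roots: {0, 1}.

2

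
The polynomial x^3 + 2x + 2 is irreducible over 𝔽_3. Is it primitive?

No

Write f(x) = x^3 + 2x + 2.
|GF(3^3)^×| = 3^3 − 1 = 26. Prime factorization: 26 = 2·13.
f is primitive ⇔ x has order 26 in GF(3)[x]/(f), i.e. x^(26/q) ≠ 1 for each prime q | 26.
x^(13) mod f = 1
x^(2) mod f = x^2.
Since x^(13) = 1, the order of x divides 13 < 26; not primitive.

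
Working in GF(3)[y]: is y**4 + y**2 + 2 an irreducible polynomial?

Yes

Write P(y) = y**4 + y**2 + 2.
Check for roots in GF(3): P(0) = 2; P(1) = 1; P(2) = 1.
No roots, so no linear factors.
Monic irreducibles of degree 2 over GF(3): y**2 + 1, y**2 + y + 2, y**2 + 2y + 2.
None of them divide P (all give nonzero remainder).
No irreducible factor of degree ≤ 2 exists, so P is irreducible over GF(3).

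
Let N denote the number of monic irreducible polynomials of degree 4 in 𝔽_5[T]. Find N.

150

x^(5^4) − x is the product of all monic irreducibles of degree dividing 4; Möbius inversion gives N = (1/4) Σ μ(4/d)·5^d.
Divisors of 4: 1, 2, 4; μ(4/d) for each: 0, -1, 1.
Σ = − 5^2 + 5^4 = 600.
N = 600/4 = 150.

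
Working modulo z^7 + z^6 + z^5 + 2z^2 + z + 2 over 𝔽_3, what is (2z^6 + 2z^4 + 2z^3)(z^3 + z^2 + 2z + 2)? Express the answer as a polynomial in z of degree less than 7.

Multiply in 𝔽_3[z]: (2z^6 + 2z^4 + 2z^3)·(z^3 + z^2 + 2z + 2) = 2z^9 + 2z^8 + 2z^6 + 2z^4 + z^3.
Reduce using z^7 ≡ 2z^6 + 2z^5 + z^2 + 2z + 1 (mod z^7 + z^6 + z^5 + 2z^2 + z + 2).
Reduced: z^6 + 2z^5 + z^4 + 2z^3 + 2z + 1.

z^6 + 2z^5 + z^4 + 2z^3 + 2z + 1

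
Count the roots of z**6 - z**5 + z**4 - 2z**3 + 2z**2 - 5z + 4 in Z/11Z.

Write g(z) = z**6 - z**5 + z**4 - 2z**3 + 2z**2 - 5z + 4.
Evaluate at each of the 11 elements of Z/11Z:
g(0) = 4; g(1) = 0 → root; g(2) = 1; g(3) = 3; g(4) = 4; g(5) = 1; g(6) = 3; g(7) = 5; g(8) = 0 → root; g(9) = 7; g(10) = 5.
Roots: {1, 8}.

2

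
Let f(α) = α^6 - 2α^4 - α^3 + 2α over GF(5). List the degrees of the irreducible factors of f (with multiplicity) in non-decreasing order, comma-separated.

1, 1, 2, 2

Roots in GF(5): f(0) = 0 → root; f(1) = 0 → root; f(2) = 3; f(3) = 1; f(4) = 3.
Linear factors from roots: (α), (α - 1).
Complete factorization: f(α) = (α)·(α - 1)·(α^2 - 2)·(α^2 + α + 1).
Factor degrees with multiplicity: 1 + 1 + 2 + 2 = 6.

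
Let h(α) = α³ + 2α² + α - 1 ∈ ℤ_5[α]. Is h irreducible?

Yes

Check for roots in ℤ_5: h(0) = 4; h(1) = 3; h(2) = 2; h(3) = 2; h(4) = 4.
No roots. A degree-3 polynomial over a field with no linear factor is irreducible.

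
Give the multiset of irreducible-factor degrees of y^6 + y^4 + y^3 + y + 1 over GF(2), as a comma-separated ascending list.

6

Write f(y) = y^6 + y^4 + y^3 + y + 1.
Roots in GF(2): f(0) = 1; f(1) = 1.
Complete factorization: f(y) = (y^6 + y^4 + y^3 + y + 1).
Factor degrees with multiplicity: 6 = 6.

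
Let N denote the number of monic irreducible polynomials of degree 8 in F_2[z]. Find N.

The number of monic irreducibles of degree 8 over GF(2) is (1/8)·Σ_{d∣8} μ(8/d) 2^d.
Divisors of 8: 1, 2, 4, 8; μ(8/d) for each: 0, 0, -1, 1.
Σ = − 2^4 + 2^8 = 240.
N = 240/8 = 30.

30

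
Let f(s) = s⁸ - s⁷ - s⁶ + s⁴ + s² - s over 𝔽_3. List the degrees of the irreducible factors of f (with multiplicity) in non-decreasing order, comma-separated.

Roots in 𝔽_3: f(0) = 0 → root; f(1) = 0 → root; f(2) = 1.
Linear factors from roots: (s), (s - 1).
Complete factorization: f(s) = (s)·(s - 1)^2·(s² - s - 1)·(s³ - s² + 1).
Factor degrees with multiplicity: 1 + 1 + 1 + 2 + 3 = 8.

1, 1, 1, 2, 3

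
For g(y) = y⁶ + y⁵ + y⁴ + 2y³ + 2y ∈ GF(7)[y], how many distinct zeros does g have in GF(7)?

4

Evaluate at each of the 7 elements of GF(7):
g(0) = 0 → root; g(1) = 0 → root; g(2) = 6; g(3) = 0 → root; g(4) = 3; g(5) = 0 → root; g(6) = 4.
Roots: {0, 1, 3, 5}.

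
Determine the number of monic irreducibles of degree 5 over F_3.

48

x^(3^5) − x is the product of all monic irreducibles of degree dividing 5; Möbius inversion gives N = (1/5) Σ μ(5/d)·3^d.
Divisors of 5: 1, 5; μ(5/d) for each: -1, 1.
Σ = − 3^1 + 3^5 = 240.
N = 240/5 = 48.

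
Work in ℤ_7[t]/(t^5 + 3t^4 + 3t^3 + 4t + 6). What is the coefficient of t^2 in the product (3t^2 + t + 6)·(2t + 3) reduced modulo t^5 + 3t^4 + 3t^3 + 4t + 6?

Multiply in ℤ_7[t]: (3t^2 + t + 6)·(2t + 3) = 6t^3 + 4t^2 + t + 4.
Reduced: 6t^3 + 4t^2 + t + 4.

4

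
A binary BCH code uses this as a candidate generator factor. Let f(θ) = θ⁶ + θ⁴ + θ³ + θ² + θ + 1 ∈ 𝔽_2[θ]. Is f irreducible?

No

Check for roots in 𝔽_2: f(0) = 1; f(1) = 0 → root.
f(1) = 0, so (θ − 1) divides f(θ); f is reducible.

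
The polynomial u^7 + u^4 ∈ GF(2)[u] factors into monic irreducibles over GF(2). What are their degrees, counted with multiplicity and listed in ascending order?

1, 1, 1, 1, 1, 2

Write h(u) = u^7 + u^4.
Roots in GF(2): h(0) = 0 → root; h(1) = 0 → root.
Linear factors from roots: (u), (u + 1).
Complete factorization: h(u) = (u + 1)·(u)^4·(u^2 + u + 1).
Factor degrees with multiplicity: 1 + 1 + 1 + 1 + 1 + 2 = 7.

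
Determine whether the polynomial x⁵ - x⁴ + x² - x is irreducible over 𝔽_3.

Write f(x) = x⁵ - x⁴ + x² - x.
Check for roots in 𝔽_3: f(0) = 0 → root; f(1) = 0 → root; f(2) = 0 → root.
f(0) = 0, so (x) divides f(x); f is reducible.

No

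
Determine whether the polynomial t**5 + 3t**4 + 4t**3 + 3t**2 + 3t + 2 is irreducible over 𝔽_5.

Write P(t) = t**5 + 3t**4 + 4t**3 + 3t**2 + 3t + 2.
Check for roots in 𝔽_5: P(0) = 2; P(1) = 1; P(2) = 2; P(3) = 2; P(4) = 0 → root.
P(4) = 0, so (t − 4) divides P(t); P is reducible.

No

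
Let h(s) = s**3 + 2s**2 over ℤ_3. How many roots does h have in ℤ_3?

2

Evaluate at each of the 3 elements of ℤ_3:
h(0) = 0 → root; h(1) = 0 → root; h(2) = 1.
Roots: {0, 1}.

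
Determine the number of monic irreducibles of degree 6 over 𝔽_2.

Gauss's count: N_{2}(6) = (1/6) Σ_{d|6} μ(6/d)·2^d.
Divisors of 6: 1, 2, 3, 6; μ(6/d) for each: 1, -1, -1, 1.
Σ = 2^1 − 2^2 − 2^3 + 2^6 = 54.
N = 54/6 = 9.

9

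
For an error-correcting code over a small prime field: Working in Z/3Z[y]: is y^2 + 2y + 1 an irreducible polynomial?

Write f(y) = y^2 + 2y + 1.
Check for roots in Z/3Z: f(0) = 1; f(1) = 1; f(2) = 0 → root.
f(2) = 0, so (y − 2) divides f(y); f is reducible.

No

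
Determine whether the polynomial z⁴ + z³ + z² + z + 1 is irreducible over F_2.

Yes

Write h(z) = z⁴ + z³ + z² + z + 1.
Check for roots in F_2: h(0) = 1; h(1) = 1.
No roots, so no linear factors.
Monic irreducibles of degree 2 over GF(2): z² + z + 1.
None of them divide h (all give nonzero remainder).
No irreducible factor of degree ≤ 2 exists, so h is irreducible over GF(2).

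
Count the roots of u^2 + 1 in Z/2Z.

1

Write P(u) = u^2 + 1.
Evaluate at each of the 2 elements of Z/2Z:
P(0) = 1; P(1) = 0 → root.
Roots: {1}.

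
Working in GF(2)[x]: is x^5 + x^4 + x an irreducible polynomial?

No

Write P(x) = x^5 + x^4 + x.
Check for roots in GF(2): P(0) = 0 → root; P(1) = 1.
P(0) = 0, so (x) divides P(x); P is reducible.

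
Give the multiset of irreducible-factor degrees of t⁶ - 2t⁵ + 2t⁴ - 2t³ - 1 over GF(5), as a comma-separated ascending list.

Write f(t) = t⁶ - 2t⁵ + 2t⁴ - 2t³ - 1.
Roots in GF(5): f(0) = 4; f(1) = 3; f(2) = 0 → root; f(3) = 0 → root; f(4) = 1.
Linear factors from roots: (t - 2), (t + 2).
Complete factorization: f(t) = (t - 2)·(t + 2)^3·(t² - t + 1).
Factor degrees with multiplicity: 1 + 1 + 1 + 1 + 2 = 6.

1, 1, 1, 1, 2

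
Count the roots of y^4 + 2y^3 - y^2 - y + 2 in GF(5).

Write f(y) = y^4 + 2y^3 - y^2 - y + 2.
Evaluate at each of the 5 elements of GF(5):
f(0) = 2; f(1) = 3; f(2) = 3; f(3) = 0 → root; f(4) = 1.
Roots: {3}.

1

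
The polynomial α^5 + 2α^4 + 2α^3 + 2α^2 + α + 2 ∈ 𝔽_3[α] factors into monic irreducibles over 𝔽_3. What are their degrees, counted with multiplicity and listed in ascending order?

5

Write h(α) = α^5 + 2α^4 + 2α^3 + 2α^2 + α + 2.
Roots in 𝔽_3: h(0) = 2; h(1) = 1; h(2) = 2.
Complete factorization: h(α) = (α^5 + 2α^4 + 2α^3 + 2α^2 + α + 2).
Factor degrees with multiplicity: 5 = 5.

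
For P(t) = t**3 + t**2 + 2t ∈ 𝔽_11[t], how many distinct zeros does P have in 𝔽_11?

3

Evaluate at each of the 11 elements of 𝔽_11:
P(0) = 0 → root; P(1) = 4; P(2) = 5; P(3) = 9; P(4) = 0 → root; P(5) = 6; P(6) = 0 → root; P(7) = 10; P(8) = 9; P(9) = 3; P(10) = 9.
Roots: {0, 4, 6}.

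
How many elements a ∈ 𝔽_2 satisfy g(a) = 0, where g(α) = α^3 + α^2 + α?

Evaluate at each of the 2 elements of 𝔽_2:
g(0) = 0 → root; g(1) = 1.
Roots: {0}.

1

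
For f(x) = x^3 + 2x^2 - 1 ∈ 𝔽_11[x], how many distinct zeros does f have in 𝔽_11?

Evaluate at each of the 11 elements of 𝔽_11:
f(0) = 10; f(1) = 2; f(2) = 4; f(3) = 0 → root; f(4) = 7; f(5) = 9; f(6) = 1; f(7) = 0 → root; f(8) = 1; f(9) = 10; f(10) = 0 → root.
Roots: {3, 7, 10}.

3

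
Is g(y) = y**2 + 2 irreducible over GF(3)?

No

Check for roots in GF(3): g(0) = 2; g(1) = 0 → root; g(2) = 0 → root.
g(1) = 0, so (y − 1) divides g(y); g is reducible.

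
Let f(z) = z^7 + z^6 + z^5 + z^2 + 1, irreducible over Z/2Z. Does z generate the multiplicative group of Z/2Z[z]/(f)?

Yes

|GF(2^7)^×| = 2^7 − 1 = 127. Prime factorization: 127 = 127.
f is primitive ⇔ z has order 127 in GF(2)[z]/(f), i.e. z^(127/q) ≠ 1 for each prime q | 127.
z^(1) mod f = z.
None equal 1, so z has full order 127; f is primitive.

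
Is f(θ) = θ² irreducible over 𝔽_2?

Check for roots in 𝔽_2: f(0) = 0 → root; f(1) = 1.
f(0) = 0, so (θ) divides f(θ); f is reducible.

No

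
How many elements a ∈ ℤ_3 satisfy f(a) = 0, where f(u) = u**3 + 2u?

3

Evaluate at each of the 3 elements of ℤ_3:
f(0) = 0 → root; f(1) = 0 → root; f(2) = 0 → root.
Roots: {0, 1, 2}.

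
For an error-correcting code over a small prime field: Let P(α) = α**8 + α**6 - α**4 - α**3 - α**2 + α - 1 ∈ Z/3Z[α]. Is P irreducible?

Check for roots in Z/3Z: P(0) = 2; P(1) = 2; P(2) = 2.
No roots, so no linear factors.
Monic irreducibles of degree 2 over GF(3): α**2 + 1, α**2 + α - 1, α**2 - α - 1.
None of them divide P (all give nonzero remainder).
Degree-3 irreducible divisors: test the 8 monic irreducibles of degree 3 over GF(3).
None of them divide P (all give nonzero remainder).
Degree-4 irreducible divisors: test the 18 monic irreducibles of degree 4 over GF(3).
None of them divide P (all give nonzero remainder).
No irreducible factor of degree ≤ 4 exists, so P is irreducible over GF(3).

Yes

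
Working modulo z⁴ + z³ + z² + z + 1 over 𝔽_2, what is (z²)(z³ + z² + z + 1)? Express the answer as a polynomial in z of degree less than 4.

Multiply in 𝔽_2[z]: (z²)·(z³ + z² + z + 1) = z⁵ + z⁴ + z³ + z².
Reduce using z⁴ ≡ z³ + z² + z + 1 (mod z⁴ + z³ + z² + z + 1).
Reduced: z.

z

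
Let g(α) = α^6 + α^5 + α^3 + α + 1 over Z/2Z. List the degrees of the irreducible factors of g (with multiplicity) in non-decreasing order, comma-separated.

2, 2, 2

Roots in Z/2Z: g(0) = 1; g(1) = 1.
Complete factorization: g(α) = (α^2 + α + 1)^3.
Factor degrees with multiplicity: 2 + 2 + 2 = 6.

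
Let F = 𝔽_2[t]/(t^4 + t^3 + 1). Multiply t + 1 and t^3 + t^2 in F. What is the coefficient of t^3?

1

Multiply in 𝔽_2[t]: (t + 1)·(t^3 + t^2) = t^4 + t^2.
Reduce using t^4 ≡ t^3 + 1 (mod t^4 + t^3 + 1).
Reduced: t^3 + t^2 + 1.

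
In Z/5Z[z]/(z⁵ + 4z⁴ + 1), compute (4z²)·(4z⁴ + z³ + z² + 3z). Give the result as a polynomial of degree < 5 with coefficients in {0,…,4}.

4z^4 + 2z^3 + 4z

Multiply in Z/5Z[z]: (4z²)·(4z⁴ + z³ + z² + 3z) = z⁶ + 4z⁵ + 4z⁴ + 2z³.
Reduce using z⁵ ≡ z⁴ + 4 (mod z⁵ + 4z⁴ + 1).
Reduced: 4z⁴ + 2z³ + 4z.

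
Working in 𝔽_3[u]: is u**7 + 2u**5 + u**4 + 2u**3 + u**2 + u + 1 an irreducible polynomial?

Write m(u) = u**7 + 2u**5 + u**4 + 2u**3 + u**2 + u + 1.
Check for roots in 𝔽_3: m(0) = 1; m(1) = 0 → root; m(2) = 0 → root.
m(1) = 0, so (u − 1) divides m(u); m is reducible.

No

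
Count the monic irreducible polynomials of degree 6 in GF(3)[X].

x^(3^6) − x is the product of all monic irreducibles of degree dividing 6; Möbius inversion gives N = (1/6) Σ μ(6/d)·3^d.
Divisors of 6: 1, 2, 3, 6; μ(6/d) for each: 1, -1, -1, 1.
Σ = 3^1 − 3^2 − 3^3 + 3^6 = 696.
N = 696/6 = 116.

116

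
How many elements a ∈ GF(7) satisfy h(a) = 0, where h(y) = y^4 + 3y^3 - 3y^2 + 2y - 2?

Evaluate at each of the 7 elements of GF(7):
h(0) = 5; h(1) = 1; h(2) = 2; h(3) = 6; h(4) = 0 → root; h(5) = 2; h(6) = 5.
Roots: {4}.

1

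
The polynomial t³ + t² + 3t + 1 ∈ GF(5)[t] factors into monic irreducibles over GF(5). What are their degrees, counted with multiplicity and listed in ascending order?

Write f(t) = t³ + t² + 3t + 1.
Roots in GF(5): f(0) = 1; f(1) = 1; f(2) = 4; f(3) = 1; f(4) = 3.
Complete factorization: f(t) = (t³ + t² + 3t + 1).
Factor degrees with multiplicity: 3 = 3.

3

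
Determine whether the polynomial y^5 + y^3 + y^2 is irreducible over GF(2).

No

Write m(y) = y^5 + y^3 + y^2.
Check for roots in GF(2): m(0) = 0 → root; m(1) = 1.
m(0) = 0, so (y) divides m(y); m is reducible.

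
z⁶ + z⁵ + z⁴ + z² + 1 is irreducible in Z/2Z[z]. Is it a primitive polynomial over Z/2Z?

No

Write f(z) = z⁶ + z⁵ + z⁴ + z² + 1.
|GF(2^6)^×| = 2^6 − 1 = 63. Prime factorization: 63 = 3^2·7.
f is primitive ⇔ z has order 63 in GF(2)[z]/(f), i.e. z^(63/q) ≠ 1 for each prime q | 63.
z^(21) mod f = 1
z^(9) mod f = z³ + 1.
Since z^(21) = 1, the order of z divides 21 < 63; not primitive.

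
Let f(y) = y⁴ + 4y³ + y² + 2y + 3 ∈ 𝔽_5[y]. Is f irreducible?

Check for roots in 𝔽_5: f(0) = 3; f(1) = 1; f(2) = 4; f(3) = 2; f(4) = 4.
No roots, so no linear factors.
Degree-2 irreducible divisors: test the 10 monic irreducibles of degree 2 over GF(5).
None of them divide f (all give nonzero remainder).
No irreducible factor of degree ≤ 2 exists, so f is irreducible over GF(5).

Yes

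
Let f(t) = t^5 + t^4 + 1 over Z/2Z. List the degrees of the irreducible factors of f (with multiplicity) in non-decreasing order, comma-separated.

Roots in Z/2Z: f(0) = 1; f(1) = 1.
Complete factorization: f(t) = (t^2 + t + 1)·(t^3 + t + 1).
Factor degrees with multiplicity: 2 + 3 = 5.

2, 3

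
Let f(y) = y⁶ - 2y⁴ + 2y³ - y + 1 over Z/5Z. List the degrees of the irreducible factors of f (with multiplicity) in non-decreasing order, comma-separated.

2, 4

Roots in Z/5Z: f(0) = 1; f(1) = 1; f(2) = 2; f(3) = 4; f(4) = 4.
Complete factorization: f(y) = (y² + 2)·(y⁴ + y² + 2y - 2).
Factor degrees with multiplicity: 2 + 4 = 6.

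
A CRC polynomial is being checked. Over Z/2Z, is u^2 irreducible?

No

Write g(u) = u^2.
Check for roots in Z/2Z: g(0) = 0 → root; g(1) = 1.
g(0) = 0, so (u) divides g(u); g is reducible.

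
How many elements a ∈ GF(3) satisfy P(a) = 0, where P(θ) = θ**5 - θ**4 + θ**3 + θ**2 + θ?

3

Evaluate at each of the 3 elements of GF(3):
P(0) = 0 → root; P(1) = 0 → root; P(2) = 0 → root.
Roots: {0, 1, 2}.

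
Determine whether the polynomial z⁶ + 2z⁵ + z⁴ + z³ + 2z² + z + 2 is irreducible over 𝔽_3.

Write h(z) = z⁶ + 2z⁵ + z⁴ + z³ + 2z² + z + 2.
Check for roots in 𝔽_3: h(0) = 2; h(1) = 1; h(2) = 2.
No roots, so no linear factors.
Monic irreducibles of degree 2 over GF(3): z² + 1, z² + z + 2, z² + 2z + 2.
None of them divide h (all give nonzero remainder).
Degree-3 irreducible divisors: test the 8 monic irreducibles of degree 3 over GF(3).
None of them divide h (all give nonzero remainder).
No irreducible factor of degree ≤ 3 exists, so h is irreducible over GF(3).

Yes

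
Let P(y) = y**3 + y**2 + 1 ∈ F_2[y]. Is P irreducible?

Check for roots in F_2: P(0) = 1; P(1) = 1.
No roots. A degree-3 polynomial over a field with no linear factor is irreducible.

Yes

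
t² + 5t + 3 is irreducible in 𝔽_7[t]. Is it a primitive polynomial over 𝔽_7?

Yes

Write f(t) = t² + 5t + 3.
|GF(7^2)^×| = 7^2 − 1 = 48. Prime factorization: 48 = 2^4·3.
f is primitive ⇔ t has order 48 in GF(7)[t]/(f), i.e. t^(48/q) ≠ 1 for each prime q | 48.
t^(24) mod f = 6.
t^(16) mod f = 2.
None equal 1, so t has full order 48; f is primitive.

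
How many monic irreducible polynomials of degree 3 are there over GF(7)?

112

Gauss's count: N_{7}(3) = (1/3) Σ_{d|3} μ(3/d)·7^d.
Divisors of 3: 1, 3; μ(3/d) for each: -1, 1.
Σ = − 7^1 + 7^3 = 336.
N = 336/3 = 112.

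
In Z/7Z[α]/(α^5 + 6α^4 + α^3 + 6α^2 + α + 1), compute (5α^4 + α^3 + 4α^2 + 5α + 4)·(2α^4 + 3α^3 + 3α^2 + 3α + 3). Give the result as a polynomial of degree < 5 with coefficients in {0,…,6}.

2α^4 + 3α^3 + 2α + 2

Multiply in Z/7Z[α]: (5α^4 + α^3 + 4α^2 + 5α + 4)·(2α^4 + 3α^3 + 3α^2 + 3α + 3) = 3α^8 + 3α^7 + 5α^6 + 5α^5 + 4α^4 + 4α^2 + 6α + 5.
Reduce using α^5 ≡ α^4 + 6α^3 + α^2 + 6α + 6 (mod α^5 + 6α^4 + α^3 + 6α^2 + α + 1).
Reduced: 2α^4 + 3α^3 + 2α + 2.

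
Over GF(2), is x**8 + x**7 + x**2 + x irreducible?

No

Write h(x) = x**8 + x**7 + x**2 + x.
Check for roots in GF(2): h(0) = 0 → root; h(1) = 0 → root.
h(0) = 0, so (x) divides h(x); h is reducible.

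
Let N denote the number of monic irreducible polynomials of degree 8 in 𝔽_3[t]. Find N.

810

The number of monic irreducibles of degree 8 over GF(3) is (1/8)·Σ_{d∣8} μ(8/d) 3^d.
Divisors of 8: 1, 2, 4, 8; μ(8/d) for each: 0, 0, -1, 1.
Σ = − 3^4 + 3^8 = 6480.
N = 6480/8 = 810.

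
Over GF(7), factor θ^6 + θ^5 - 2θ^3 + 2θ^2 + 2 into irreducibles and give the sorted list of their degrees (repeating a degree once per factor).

1, 1, 2, 2

Write h(θ) = θ^6 + θ^5 - 2θ^3 + 2θ^2 + 2.
Linear factors from roots: (θ - 3), (θ + 3).
Complete factorization: h(θ) = (θ + 3)·(θ - 3)·(θ^2 - 3θ + 1)·(θ^2 - 3θ - 1).
Factor degrees with multiplicity: 1 + 1 + 2 + 2 = 6.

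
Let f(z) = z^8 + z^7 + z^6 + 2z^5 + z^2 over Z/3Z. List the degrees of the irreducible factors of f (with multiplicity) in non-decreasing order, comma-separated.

Roots in Z/3Z: f(0) = 0 → root; f(1) = 0 → root; f(2) = 0 → root.
Linear factors from roots: (z), (z + 2), (z + 1).
Complete factorization: f(z) = (z + 1)·(z)^2·(z + 2)^2·(z^3 + 2z^2 + z + 1).
Factor degrees with multiplicity: 1 + 1 + 1 + 1 + 1 + 3 = 8.

1, 1, 1, 1, 1, 3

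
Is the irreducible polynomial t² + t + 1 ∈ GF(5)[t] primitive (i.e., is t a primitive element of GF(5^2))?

Write f(t) = t² + t + 1.
|GF(5^2)^×| = 5^2 − 1 = 24. Prime factorization: 24 = 2^3·3.
f is primitive ⇔ t has order 24 in GF(5)[t]/(f), i.e. t^(24/q) ≠ 1 for each prime q | 24.
t^(12) mod f = 1
t^(8) mod f = 4t + 4.
Since t^(12) = 1, the order of t divides 12 < 24; not primitive.

No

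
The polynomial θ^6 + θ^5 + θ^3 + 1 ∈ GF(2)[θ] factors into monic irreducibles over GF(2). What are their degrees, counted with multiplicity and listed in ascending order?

Write h(θ) = θ^6 + θ^5 + θ^3 + 1.
Roots in GF(2): h(0) = 1; h(1) = 0 → root.
Linear factors from roots: (θ + 1).
Complete factorization: h(θ) = (θ + 1)^3·(θ^3 + θ + 1).
Factor degrees with multiplicity: 1 + 1 + 1 + 3 = 6.

1, 1, 1, 3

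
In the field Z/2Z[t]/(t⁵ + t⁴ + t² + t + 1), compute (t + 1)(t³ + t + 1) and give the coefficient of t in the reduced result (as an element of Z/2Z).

Multiply in Z/2Z[t]: (t + 1)·(t³ + t + 1) = t⁴ + t³ + t² + 1.
Reduced: t⁴ + t³ + t² + 1.

0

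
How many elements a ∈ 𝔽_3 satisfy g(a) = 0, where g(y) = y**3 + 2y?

3

Evaluate at each of the 3 elements of 𝔽_3:
g(0) = 0 → root; g(1) = 0 → root; g(2) = 0 → root.
Roots: {0, 1, 2}.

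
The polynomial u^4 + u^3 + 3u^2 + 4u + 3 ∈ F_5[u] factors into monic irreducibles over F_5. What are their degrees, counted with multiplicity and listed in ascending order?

Write g(u) = u^4 + u^3 + 3u^2 + 4u + 3.
Roots in F_5: g(0) = 3; g(1) = 2; g(2) = 2; g(3) = 0 → root; g(4) = 2.
Linear factors from roots: (u + 2).
Complete factorization: g(u) = (u + 2)·(u^3 + 4u^2 + 4).
Factor degrees with multiplicity: 1 + 3 = 4.

1, 3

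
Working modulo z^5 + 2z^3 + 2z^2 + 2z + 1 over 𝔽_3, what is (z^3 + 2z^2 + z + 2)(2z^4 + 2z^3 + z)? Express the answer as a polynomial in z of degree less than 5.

Multiply in 𝔽_3[z]: (z^3 + 2z^2 + z + 2)·(2z^4 + 2z^3 + z) = 2z^7 + z^4 + z^2 + 2z.
Reduce using z^5 ≡ z^3 + z^2 + z + 2 (mod z^5 + 2z^3 + 2z^2 + 2z + 1).
Reduced: z^3 + z^2 + z + 1.

z^3 + z^2 + z + 1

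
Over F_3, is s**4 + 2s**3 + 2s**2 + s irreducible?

Write m(s) = s**4 + 2s**3 + 2s**2 + s.
Check for roots in F_3: m(0) = 0 → root; m(1) = 0 → root; m(2) = 0 → root.
m(0) = 0, so (s) divides m(s); m is reducible.

No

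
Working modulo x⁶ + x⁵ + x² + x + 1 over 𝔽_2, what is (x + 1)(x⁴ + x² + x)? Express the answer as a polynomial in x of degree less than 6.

x^5 + x^4 + x^3 + x

Multiply in 𝔽_2[x]: (x + 1)·(x⁴ + x² + x) = x⁵ + x⁴ + x³ + x.
Reduced: x⁵ + x⁴ + x³ + x.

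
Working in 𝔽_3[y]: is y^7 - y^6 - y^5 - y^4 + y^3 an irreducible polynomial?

No

Write m(y) = y^7 - y^6 - y^5 - y^4 + y^3.
Check for roots in 𝔽_3: m(0) = 0 → root; m(1) = 2; m(2) = 0 → root.
m(0) = 0, so (y) divides m(y); m is reducible.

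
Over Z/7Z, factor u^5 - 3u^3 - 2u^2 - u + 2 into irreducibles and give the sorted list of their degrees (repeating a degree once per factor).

1, 1, 1, 2

Write g(u) = u^5 - 3u^3 - 2u^2 - u + 2.
Linear factors from roots: (u - 2), (u + 3).
Complete factorization: g(u) = (u + 3)·(u - 2)^2·(u^2 + u - 1).
Factor degrees with multiplicity: 1 + 1 + 1 + 2 = 5.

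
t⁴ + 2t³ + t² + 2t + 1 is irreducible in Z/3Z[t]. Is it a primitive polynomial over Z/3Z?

Write f(t) = t⁴ + 2t³ + t² + 2t + 1.
|GF(3^4)^×| = 3^4 − 1 = 80. Prime factorization: 80 = 2^4·5.
f is primitive ⇔ t has order 80 in GF(3)[t]/(f), i.e. t^(80/q) ≠ 1 for each prime q | 80.
t^(40) mod f = 1
t^(16) mod f = 2t.
Since t^(40) = 1, the order of t divides 40 < 80; not primitive.

No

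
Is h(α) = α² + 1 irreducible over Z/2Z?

No

Check for roots in Z/2Z: h(0) = 1; h(1) = 0 → root.
h(1) = 0, so (α − 1) divides h(α); h is reducible.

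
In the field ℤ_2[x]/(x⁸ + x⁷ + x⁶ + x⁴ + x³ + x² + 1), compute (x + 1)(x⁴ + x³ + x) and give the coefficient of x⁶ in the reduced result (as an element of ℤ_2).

Multiply in ℤ_2[x]: (x + 1)·(x⁴ + x³ + x) = x⁵ + x³ + x² + x.
Reduced: x⁵ + x³ + x² + x.

0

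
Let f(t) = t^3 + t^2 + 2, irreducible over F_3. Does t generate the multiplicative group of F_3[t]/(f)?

|GF(3^3)^×| = 3^3 − 1 = 26. Prime factorization: 26 = 2·13.
f is primitive ⇔ t has order 26 in GF(3)[t]/(f), i.e. t^(26/q) ≠ 1 for each prime q | 26.
t^(13) mod f = 1
t^(2) mod f = t^2.
Since t^(13) = 1, the order of t divides 13 < 26; not primitive.

No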